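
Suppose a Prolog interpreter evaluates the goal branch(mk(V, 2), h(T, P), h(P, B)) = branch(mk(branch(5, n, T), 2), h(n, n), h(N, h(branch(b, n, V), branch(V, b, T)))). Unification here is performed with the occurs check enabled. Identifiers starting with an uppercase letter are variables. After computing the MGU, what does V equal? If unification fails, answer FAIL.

branch(5, n, n)

Decompose branch/3: mk(V, 2) = mk(branch(5, n, T), 2),  h(T, P) = h(n, n),  h(P, B) = h(N, h(branch(b, n, V), branch(V, b, T))).
Decompose mk/2: V = branch(5, n, T),  2 = 2.
Bind V := branch(5, n, T); substituting into the one remaining equation that mentions V gives: h(P, B) = h(N, h(branch(b, n, branch(5, n, T)), branch(branch(5, n, T), b, T))).
Delete trivial equation 2 = 2.
Decompose h/2: T = n,  P = n.
Bind T := n; substituting into the one remaining equation that mentions T gives: h(P, B) = h(N, h(branch(b, n, branch(5, n, n)), branch(branch(5, n, n), b, n))). Substituting into the earlier binding gives V := branch(5, n, n).
Bind P := n; substituting into the remaining equation gives: h(n, B) = h(N, h(branch(b, n, branch(5, n, n)), branch(branch(5, n, n), b, n))).
Decompose h/2: n = N,  B = h(branch(b, n, branch(5, n, n)), branch(branch(5, n, n), b, n)).
Bind N := n; no other remaining equation mentions N.
Bind B := h(branch(b, n, branch(5, n, n)), branch(branch(5, n, n), b, n)).
MGU = { V = branch(5, n, n), T = n, P = n, N = n, B = h(branch(b, n, branch(5, n, n)), branch(branch(5, n, n), b, n)) }, so V = branch(5, n, n).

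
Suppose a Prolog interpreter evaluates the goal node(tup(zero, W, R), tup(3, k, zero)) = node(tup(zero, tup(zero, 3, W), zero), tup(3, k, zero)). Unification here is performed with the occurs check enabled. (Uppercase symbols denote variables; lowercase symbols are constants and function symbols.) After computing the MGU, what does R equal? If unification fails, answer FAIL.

FAIL

Decompose node/2: tup(zero, W, R) = tup(zero, tup(zero, 3, W), zero),  tup(3, k, zero) = tup(3, k, zero).
Decompose tup/3: zero = zero,  W = tup(zero, 3, W),  R = zero.
Delete trivial equation zero = zero.
Occurs check fails: W occurs in tup(zero, 3, W); the equation W = tup(zero, 3, W) has no finite solution.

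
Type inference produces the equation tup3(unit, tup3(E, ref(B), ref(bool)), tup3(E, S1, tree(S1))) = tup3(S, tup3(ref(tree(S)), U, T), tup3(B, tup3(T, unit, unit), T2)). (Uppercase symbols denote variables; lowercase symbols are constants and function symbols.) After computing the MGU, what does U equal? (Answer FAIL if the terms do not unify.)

Decompose tup3/3: unit = S,  tup3(E, ref(B), ref(bool)) = tup3(ref(tree(S)), U, T),  tup3(E, S1, tree(S1)) = tup3(B, tup3(T, unit, unit), T2).
Bind S := unit; substituting into the one remaining equation that mentions S gives: tup3(E, ref(B), ref(bool)) = tup3(ref(tree(unit)), U, T).
Decompose tup3/3: E = ref(tree(unit)),  ref(B) = U,  ref(bool) = T.
Bind E := ref(tree(unit)); substituting into the one remaining equation that mentions E gives: tup3(ref(tree(unit)), S1, tree(S1)) = tup3(B, tup3(T, unit, unit), T2).
Bind U := ref(B); no other remaining equation mentions U.
Bind T := ref(bool); substituting into the remaining equation gives: tup3(ref(tree(unit)), S1, tree(S1)) = tup3(B, tup3(ref(bool), unit, unit), T2).
Decompose tup3/3: ref(tree(unit)) = B,  S1 = tup3(ref(bool), unit, unit),  tree(S1) = T2.
Bind B := ref(tree(unit)); no other remaining equation mentions B. Substituting into the earlier binding gives U := ref(ref(tree(unit))).
Bind S1 := tup3(ref(bool), unit, unit); substituting into the remaining equation gives: tree(tup3(ref(bool), unit, unit)) = T2.
Bind T2 := tree(tup3(ref(bool), unit, unit)).
MGU = { S ↦ unit, E ↦ ref(tree(unit)), U ↦ ref(ref(tree(unit))), T ↦ ref(bool), B ↦ ref(tree(unit)), S1 ↦ tup3(ref(bool), unit, unit), T2 ↦ tree(tup3(ref(bool), unit, unit)) }, so U ↦ ref(ref(tree(unit))).

ref(ref(tree(unit)))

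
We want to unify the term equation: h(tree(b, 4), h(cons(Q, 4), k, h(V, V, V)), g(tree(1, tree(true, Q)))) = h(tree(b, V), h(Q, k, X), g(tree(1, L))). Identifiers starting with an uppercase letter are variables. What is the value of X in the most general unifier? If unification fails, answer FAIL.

Decompose h/3: tree(b, 4) = tree(b, V),  h(cons(Q, 4), k, h(V, V, V)) = h(Q, k, X),  g(tree(1, tree(true, Q))) = g(tree(1, L)).
Decompose tree/2: b = b,  4 = V.
Delete trivial equation b = b.
Bind V := 4; substituting into the one remaining equation that mentions V gives: h(cons(Q, 4), k, h(4, 4, 4)) = h(Q, k, X).
Decompose h/3: cons(Q, 4) = Q,  k = k,  h(4, 4, 4) = X.
Occurs check fails: Q occurs in cons(Q, 4); the equation Q = cons(Q, 4) has no finite solution.

FAIL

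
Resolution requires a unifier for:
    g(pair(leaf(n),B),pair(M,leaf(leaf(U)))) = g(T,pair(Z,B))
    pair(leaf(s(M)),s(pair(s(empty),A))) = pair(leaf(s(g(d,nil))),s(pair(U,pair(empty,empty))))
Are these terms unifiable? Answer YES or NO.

YES

Decompose g/2: pair(leaf(n),B) = T,  pair(M,leaf(leaf(U))) = pair(Z,B).
Bind T := pair(leaf(n),B); no other remaining equation mentions T.
Decompose pair/2: M = Z,  leaf(leaf(U)) = B.
Bind M := Z; substituting into the one remaining equation that mentions M gives: pair(leaf(s(Z)),s(pair(s(empty),A))) = pair(leaf(s(g(d,nil))),s(pair(U,pair(empty,empty)))).
Bind B := leaf(leaf(U)); no other remaining equation mentions B. Substituting into the earlier binding gives T := pair(leaf(n),leaf(leaf(U))).
Decompose pair/2: leaf(s(Z)) = leaf(s(g(d,nil))),  s(pair(s(empty),A)) = s(pair(U,pair(empty,empty))).
Decompose leaf/1: s(Z) = s(g(d,nil)).
Decompose s/1: Z = g(d,nil).
Bind Z := g(d,nil); no other remaining equation mentions Z. Substituting into the earlier binding gives M := g(d,nil).
Decompose s/1: pair(s(empty),A) = pair(U,pair(empty,empty)).
Decompose pair/2: s(empty) = U,  A = pair(empty,empty).
Bind U := s(empty); no other remaining equation mentions U. Substituting into the earlier bindings gives T := pair(leaf(n),leaf(leaf(s(empty)))), B := leaf(leaf(s(empty))).
Bind A := pair(empty,empty).
No equations remain and no clash or occurs-check failure arose, so a unifier exists.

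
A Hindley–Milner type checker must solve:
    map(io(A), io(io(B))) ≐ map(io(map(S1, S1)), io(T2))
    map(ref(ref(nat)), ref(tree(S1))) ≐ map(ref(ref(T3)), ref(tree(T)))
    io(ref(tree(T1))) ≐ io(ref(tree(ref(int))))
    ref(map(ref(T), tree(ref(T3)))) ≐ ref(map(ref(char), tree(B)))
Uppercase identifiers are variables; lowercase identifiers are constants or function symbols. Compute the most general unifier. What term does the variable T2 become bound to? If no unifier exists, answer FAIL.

io(ref(nat))

Decompose map/2: io(A) ≐ io(map(S1, S1)),  io(io(B)) ≐ io(T2).
Decompose io/1: A ≐ map(S1, S1).
Bind A := map(S1, S1); no other remaining equation mentions A.
Decompose io/1: io(B) ≐ T2.
Bind T2 := io(B); no other remaining equation mentions T2.
Decompose map/2: ref(ref(nat)) ≐ ref(ref(T3)),  ref(tree(S1)) ≐ ref(tree(T)).
Decompose ref/1: ref(nat) ≐ ref(T3).
Decompose ref/1: nat ≐ T3.
Bind T3 := nat; substituting into the one remaining equation that mentions T3 gives: ref(map(ref(T), tree(ref(nat)))) ≐ ref(map(ref(char), tree(B))).
Decompose ref/1: tree(S1) ≐ tree(T).
Decompose tree/1: S1 ≐ T.
Bind S1 := T; no other remaining equation mentions S1. Substituting into the earlier binding gives A := map(T, T).
Decompose io/1: ref(tree(T1)) ≐ ref(tree(ref(int))).
Decompose ref/1: tree(T1) ≐ tree(ref(int)).
Decompose tree/1: T1 ≐ ref(int).
Bind T1 := ref(int); no other remaining equation mentions T1.
Decompose ref/1: map(ref(T), tree(ref(nat))) ≐ map(ref(char), tree(B)).
Decompose map/2: ref(T) ≐ ref(char),  tree(ref(nat)) ≐ tree(B).
Decompose ref/1: T ≐ char.
Bind T := char; no other remaining equation mentions T. Substituting into the earlier bindings gives A := map(char, char), S1 := char.
Decompose tree/1: ref(nat) ≐ B.
Bind B := ref(nat). Substituting into the earlier binding gives T2 := io(ref(nat)).
MGU = { A ↦ map(char, char), T2 ↦ io(ref(nat)), T3 ↦ nat, S1 ↦ char, T1 ↦ ref(int), T ↦ char, B ↦ ref(nat) }, so T2 ↦ io(ref(nat)).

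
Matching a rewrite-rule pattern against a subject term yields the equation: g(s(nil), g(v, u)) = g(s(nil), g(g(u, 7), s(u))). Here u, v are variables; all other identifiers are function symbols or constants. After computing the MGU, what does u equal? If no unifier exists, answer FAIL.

FAIL

Decompose g/2: s(nil) = s(nil),  g(v, u) = g(g(u, 7), s(u)).
Delete trivial equation s(nil) = s(nil).
Decompose g/2: v = g(u, 7),  u = s(u).
Bind v := g(u, 7); no other remaining equation mentions v.
Occurs check fails: u occurs in s(u); the equation u = s(u) has no finite solution.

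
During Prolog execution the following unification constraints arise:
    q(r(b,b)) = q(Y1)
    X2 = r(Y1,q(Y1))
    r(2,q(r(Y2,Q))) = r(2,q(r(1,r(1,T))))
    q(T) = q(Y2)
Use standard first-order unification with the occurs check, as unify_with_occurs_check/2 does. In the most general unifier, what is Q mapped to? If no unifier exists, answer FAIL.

r(1,1)

Decompose q/1: r(b,b) = Y1.
Bind Y1 := r(b,b); substituting into the one remaining equation that mentions Y1 gives: X2 = r(r(b,b),q(r(b,b))).
Bind X2 := r(r(b,b),q(r(b,b))); no other remaining equation mentions X2.
Decompose r/2: 2 = 2,  q(r(Y2,Q)) = q(r(1,r(1,T))).
Delete trivial equation 2 = 2.
Decompose q/1: r(Y2,Q) = r(1,r(1,T)).
Decompose r/2: Y2 = 1,  Q = r(1,T).
Bind Y2 := 1; substituting into the one remaining equation that mentions Y2 gives: q(T) = q(1).
Bind Q := r(1,T); no other remaining equation mentions Q.
Decompose q/1: T = 1.
Bind T := 1. Substituting into the earlier binding gives Q := r(1,1).
MGU = { Y1 ↦ r(b,b), X2 ↦ r(r(b,b),q(r(b,b))), Y2 ↦ 1, Q ↦ r(1,1), T ↦ 1 }, so Q ↦ r(1,1).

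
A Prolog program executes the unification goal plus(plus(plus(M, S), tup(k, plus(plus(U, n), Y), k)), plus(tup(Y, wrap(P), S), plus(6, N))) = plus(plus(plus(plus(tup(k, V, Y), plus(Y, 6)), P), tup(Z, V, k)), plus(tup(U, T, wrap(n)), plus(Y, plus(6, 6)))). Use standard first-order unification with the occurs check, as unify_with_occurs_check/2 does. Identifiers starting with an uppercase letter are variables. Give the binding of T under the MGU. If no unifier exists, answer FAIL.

wrap(wrap(n))

Decompose plus/2: plus(plus(M, S), tup(k, plus(plus(U, n), Y), k)) = plus(plus(plus(tup(k, V, Y), plus(Y, 6)), P), tup(Z, V, k)),  plus(tup(Y, wrap(P), S), plus(6, N)) = plus(tup(U, T, wrap(n)), plus(Y, plus(6, 6))).
Decompose plus/2: plus(M, S) = plus(plus(tup(k, V, Y), plus(Y, 6)), P),  tup(k, plus(plus(U, n), Y), k) = tup(Z, V, k).
Decompose plus/2: M = plus(tup(k, V, Y), plus(Y, 6)),  S = P.
Bind M := plus(tup(k, V, Y), plus(Y, 6)); no other remaining equation mentions M.
Bind S := P; substituting into the one remaining equation that mentions S gives: plus(tup(Y, wrap(P), P), plus(6, N)) = plus(tup(U, T, wrap(n)), plus(Y, plus(6, 6))).
Decompose tup/3: k = Z,  plus(plus(U, n), Y) = V,  k = k.
Bind Z := k; no other remaining equation mentions Z.
Bind V := plus(plus(U, n), Y); no other remaining equation mentions V. Substituting into the earlier binding gives M := plus(tup(k, plus(plus(U, n), Y), Y), plus(Y, 6)).
Delete trivial equation k = k.
Decompose plus/2: tup(Y, wrap(P), P) = tup(U, T, wrap(n)),  plus(6, N) = plus(Y, plus(6, 6)).
Decompose tup/3: Y = U,  wrap(P) = T,  P = wrap(n).
Bind Y := U; substituting into the one remaining equation that mentions Y gives: plus(6, N) = plus(U, plus(6, 6)). Substituting into the earlier bindings gives M := plus(tup(k, plus(plus(U, n), U), U), plus(U, 6)), V := plus(plus(U, n), U).
Bind T := wrap(P); no other remaining equation mentions T.
Bind P := wrap(n); no other remaining equation mentions P. Substituting into the earlier bindings gives S := wrap(n), T := wrap(wrap(n)).
Decompose plus/2: 6 = U,  N = plus(6, 6).
Bind U := 6; no other remaining equation mentions U. Substituting into the earlier bindings gives M := plus(tup(k, plus(plus(6, n), 6), 6), plus(6, 6)), V := plus(plus(6, n), 6), Y := 6.
Bind N := plus(6, 6).
MGU = { M ↦ plus(tup(k, plus(plus(6, n), 6), 6), plus(6, 6)), S ↦ wrap(n), Z ↦ k, V ↦ plus(plus(6, n), 6), Y ↦ 6, T ↦ wrap(wrap(n)), P ↦ wrap(n), U ↦ 6, N ↦ plus(6, 6) }, so T ↦ wrap(wrap(n)).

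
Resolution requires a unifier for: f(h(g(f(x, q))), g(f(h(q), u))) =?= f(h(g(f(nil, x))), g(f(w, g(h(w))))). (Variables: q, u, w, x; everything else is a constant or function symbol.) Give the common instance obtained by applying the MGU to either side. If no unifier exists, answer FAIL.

f(h(g(f(nil, nil))), g(f(h(nil), g(h(h(nil))))))

Decompose f/2: h(g(f(x, q))) =?= h(g(f(nil, x))),  g(f(h(q), u)) =?= g(f(w, g(h(w)))).
Decompose h/1: g(f(x, q)) =?= g(f(nil, x)).
Decompose g/1: f(x, q) =?= f(nil, x).
Decompose f/2: x =?= nil,  q =?= x.
Bind x := nil; substituting into the one remaining equation that mentions x gives: q =?= nil.
Bind q := nil; substituting into the remaining equation gives: g(f(h(nil), u)) =?= g(f(w, g(h(w)))).
Decompose g/1: f(h(nil), u) =?= f(w, g(h(w))).
Decompose f/2: h(nil) =?= w,  u =?= g(h(w)).
Bind w := h(nil); substituting into the remaining equation gives: u =?= g(h(h(nil))).
Bind u := g(h(h(nil))).
Applying the MGU to either side gives f(h(g(f(nil, nil))), g(f(h(nil), g(h(h(nil)))))).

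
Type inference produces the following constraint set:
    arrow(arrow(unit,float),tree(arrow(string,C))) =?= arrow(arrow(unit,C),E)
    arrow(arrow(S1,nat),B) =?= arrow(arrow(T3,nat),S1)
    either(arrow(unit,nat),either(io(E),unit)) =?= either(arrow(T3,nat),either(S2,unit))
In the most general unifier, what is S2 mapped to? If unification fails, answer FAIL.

io(tree(arrow(string,float)))

Decompose arrow/2: arrow(unit,float) =?= arrow(unit,C),  tree(arrow(string,C)) =?= E.
Decompose arrow/2: unit =?= unit,  float =?= C.
Delete trivial equation unit =?= unit.
Bind C := float; substituting into the one remaining equation that mentions C gives: tree(arrow(string,float)) =?= E.
Bind E := tree(arrow(string,float)); substituting into the one remaining equation that mentions E gives: either(arrow(unit,nat),either(io(tree(arrow(string,float))),unit)) =?= either(arrow(T3,nat),either(S2,unit)).
Decompose arrow/2: arrow(S1,nat) =?= arrow(T3,nat),  B =?= S1.
Decompose arrow/2: S1 =?= T3,  nat =?= nat.
Bind S1 := T3; substituting into the one remaining equation that mentions S1 gives: B =?= T3.
Delete trivial equation nat =?= nat.
Bind B := T3; no other remaining equation mentions B.
Decompose either/2: arrow(unit,nat) =?= arrow(T3,nat),  either(io(tree(arrow(string,float))),unit) =?= either(S2,unit).
Decompose arrow/2: unit =?= T3,  nat =?= nat.
Bind T3 := unit; no other remaining equation mentions T3. Substituting into the earlier bindings gives S1 := unit, B := unit.
Delete trivial equation nat =?= nat.
Decompose either/2: io(tree(arrow(string,float))) =?= S2,  unit =?= unit.
Bind S2 := io(tree(arrow(string,float))); no other remaining equation mentions S2.
Delete trivial equation unit =?= unit.
MGU = { C -> float, E -> tree(arrow(string,float)), S1 -> unit, B -> unit, T3 -> unit, S2 -> io(tree(arrow(string,float))) }, so S2 -> io(tree(arrow(string,float))).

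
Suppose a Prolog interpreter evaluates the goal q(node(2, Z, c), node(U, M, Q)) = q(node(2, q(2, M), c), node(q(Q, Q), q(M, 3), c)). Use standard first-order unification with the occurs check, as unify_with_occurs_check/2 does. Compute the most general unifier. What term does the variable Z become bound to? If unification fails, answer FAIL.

Decompose q/2: node(2, Z, c) = node(2, q(2, M), c),  node(U, M, Q) = node(q(Q, Q), q(M, 3), c).
Decompose node/3: 2 = 2,  Z = q(2, M),  c = c.
Delete trivial equation 2 = 2.
Bind Z := q(2, M); no other remaining equation mentions Z.
Delete trivial equation c = c.
Decompose node/3: U = q(Q, Q),  M = q(M, 3),  Q = c.
Bind U := q(Q, Q); no other remaining equation mentions U.
Occurs check fails: M occurs in q(M, 3); the equation M = q(M, 3) has no finite solution.

FAIL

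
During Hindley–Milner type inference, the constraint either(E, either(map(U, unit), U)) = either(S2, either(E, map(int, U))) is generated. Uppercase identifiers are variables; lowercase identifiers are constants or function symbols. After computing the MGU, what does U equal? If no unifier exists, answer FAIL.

Decompose either/2: E = S2,  either(map(U, unit), U) = either(E, map(int, U)).
Bind E := S2; substituting into the remaining equation gives: either(map(U, unit), U) = either(S2, map(int, U)).
Decompose either/2: map(U, unit) = S2,  U = map(int, U).
Bind S2 := map(U, unit); no other remaining equation mentions S2. Substituting into the earlier binding gives E := map(U, unit).
Occurs check fails: U occurs in map(int, U); the equation U = map(int, U) has no finite solution.

FAIL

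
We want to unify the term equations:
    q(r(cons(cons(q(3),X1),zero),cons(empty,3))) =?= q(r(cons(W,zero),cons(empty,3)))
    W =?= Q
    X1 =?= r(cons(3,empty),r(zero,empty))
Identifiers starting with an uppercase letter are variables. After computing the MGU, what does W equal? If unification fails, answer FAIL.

Decompose q/1: r(cons(cons(q(3),X1),zero),cons(empty,3)) =?= r(cons(W,zero),cons(empty,3)).
Decompose r/2: cons(cons(q(3),X1),zero) =?= cons(W,zero),  cons(empty,3) =?= cons(empty,3).
Decompose cons/2: cons(q(3),X1) =?= W,  zero =?= zero.
Bind W := cons(q(3),X1); substituting into the one remaining equation that mentions W gives: cons(q(3),X1) =?= Q.
Delete trivial equation zero =?= zero.
Delete trivial equation cons(empty,3) =?= cons(empty,3).
Bind Q := cons(q(3),X1); no other remaining equation mentions Q.
Bind X1 := r(cons(3,empty),r(zero,empty)). Substituting into the earlier bindings gives W := cons(q(3),r(cons(3,empty),r(zero,empty))), Q := cons(q(3),r(cons(3,empty),r(zero,empty))).
MGU = { W ↦ cons(q(3),r(cons(3,empty),r(zero,empty))), Q ↦ cons(q(3),r(cons(3,empty),r(zero,empty))), X1 ↦ r(cons(3,empty),r(zero,empty)) }, so W ↦ cons(q(3),r(cons(3,empty),r(zero,empty))).

cons(q(3),r(cons(3,empty),r(zero,empty)))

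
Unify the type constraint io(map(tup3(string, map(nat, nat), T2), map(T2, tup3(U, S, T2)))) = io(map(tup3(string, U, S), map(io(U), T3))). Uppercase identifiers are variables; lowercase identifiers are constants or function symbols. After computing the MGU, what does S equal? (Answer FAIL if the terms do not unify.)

io(map(nat, nat))

Decompose io/1: map(tup3(string, map(nat, nat), T2), map(T2, tup3(U, S, T2))) = map(tup3(string, U, S), map(io(U), T3)).
Decompose map/2: tup3(string, map(nat, nat), T2) = tup3(string, U, S),  map(T2, tup3(U, S, T2)) = map(io(U), T3).
Decompose tup3/3: string = string,  map(nat, nat) = U,  T2 = S.
Delete trivial equation string = string.
Bind U := map(nat, nat); substituting into the one remaining equation that mentions U gives: map(T2, tup3(map(nat, nat), S, T2)) = map(io(map(nat, nat)), T3).
Bind T2 := S; substituting into the remaining equation gives: map(S, tup3(map(nat, nat), S, S)) = map(io(map(nat, nat)), T3).
Decompose map/2: S = io(map(nat, nat)),  tup3(map(nat, nat), S, S) = T3.
Bind S := io(map(nat, nat)); substituting into the remaining equation gives: tup3(map(nat, nat), io(map(nat, nat)), io(map(nat, nat))) = T3. Substituting into the earlier binding gives T2 := io(map(nat, nat)).
Bind T3 := tup3(map(nat, nat), io(map(nat, nat)), io(map(nat, nat))).
MGU = { U -> map(nat, nat), T2 -> io(map(nat, nat)), S -> io(map(nat, nat)), T3 -> tup3(map(nat, nat), io(map(nat, nat)), io(map(nat, nat))) }, so S -> io(map(nat, nat)).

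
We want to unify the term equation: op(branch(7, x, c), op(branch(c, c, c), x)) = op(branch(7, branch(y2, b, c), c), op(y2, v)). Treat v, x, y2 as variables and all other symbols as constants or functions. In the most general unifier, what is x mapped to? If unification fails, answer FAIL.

branch(branch(c, c, c), b, c)

Decompose op/2: branch(7, x, c) = branch(7, branch(y2, b, c), c),  op(branch(c, c, c), x) = op(y2, v).
Decompose branch/3: 7 = 7,  x = branch(y2, b, c),  c = c.
Delete trivial equation 7 = 7.
Bind x := branch(y2, b, c); substituting into the one remaining equation that mentions x gives: op(branch(c, c, c), branch(y2, b, c)) = op(y2, v).
Delete trivial equation c = c.
Decompose op/2: branch(c, c, c) = y2,  branch(y2, b, c) = v.
Bind y2 := branch(c, c, c); substituting into the remaining equation gives: branch(branch(c, c, c), b, c) = v. Substituting into the earlier binding gives x := branch(branch(c, c, c), b, c).
Bind v := branch(branch(c, c, c), b, c).
MGU = { x -> branch(branch(c, c, c), b, c), y2 -> branch(c, c, c), v -> branch(branch(c, c, c), b, c) }, so x -> branch(branch(c, c, c), b, c).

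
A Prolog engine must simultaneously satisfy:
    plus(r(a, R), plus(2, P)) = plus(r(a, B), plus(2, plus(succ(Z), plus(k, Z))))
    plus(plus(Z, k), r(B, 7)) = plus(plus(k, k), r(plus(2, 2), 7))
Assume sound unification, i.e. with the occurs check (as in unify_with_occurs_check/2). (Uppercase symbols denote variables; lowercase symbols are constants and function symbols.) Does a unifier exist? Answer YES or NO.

YES

Decompose plus/2: r(a, R) = r(a, B),  plus(2, P) = plus(2, plus(succ(Z), plus(k, Z))).
Decompose r/2: a = a,  R = B.
Delete trivial equation a = a.
Bind R := B; no other remaining equation mentions R.
Decompose plus/2: 2 = 2,  P = plus(succ(Z), plus(k, Z)).
Delete trivial equation 2 = 2.
Bind P := plus(succ(Z), plus(k, Z)); no other remaining equation mentions P.
Decompose plus/2: plus(Z, k) = plus(k, k),  r(B, 7) = r(plus(2, 2), 7).
Decompose plus/2: Z = k,  k = k.
Bind Z := k; no other remaining equation mentions Z. Substituting into the earlier binding gives P := plus(succ(k), plus(k, k)).
Delete trivial equation k = k.
Decompose r/2: B = plus(2, 2),  7 = 7.
Bind B := plus(2, 2); no other remaining equation mentions B. Substituting into the earlier binding gives R := plus(2, 2).
Delete trivial equation 7 = 7.
No equations remain and no clash or occurs-check failure arose, so a unifier exists.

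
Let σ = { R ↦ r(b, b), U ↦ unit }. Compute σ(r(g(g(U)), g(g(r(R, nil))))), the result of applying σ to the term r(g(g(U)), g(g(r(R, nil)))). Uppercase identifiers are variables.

Replace each occurrence of R with r(b, b).
Replace each occurrence of U with unit.
Result: r(g(g(unit)), g(g(r(r(b, b), nil)))).

r(g(g(unit)), g(g(r(r(b, b), nil))))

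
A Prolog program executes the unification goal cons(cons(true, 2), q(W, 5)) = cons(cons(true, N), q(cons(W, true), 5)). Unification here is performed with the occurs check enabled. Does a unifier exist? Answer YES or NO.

NO

Decompose cons/2: cons(true, 2) = cons(true, N),  q(W, 5) = q(cons(W, true), 5).
Decompose cons/2: true = true,  2 = N.
Delete trivial equation true = true.
Bind N := 2; no other remaining equation mentions N.
Decompose q/2: W = cons(W, true),  5 = 5.
Occurs check fails: W occurs in cons(W, true); the equation W = cons(W, true) has no finite solution.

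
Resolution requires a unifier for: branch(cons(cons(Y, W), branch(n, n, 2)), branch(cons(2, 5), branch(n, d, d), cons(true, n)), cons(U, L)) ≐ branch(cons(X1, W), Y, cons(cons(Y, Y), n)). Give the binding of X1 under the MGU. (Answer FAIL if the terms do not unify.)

cons(branch(cons(2, 5), branch(n, d, d), cons(true, n)), branch(n, n, 2))

Decompose branch/3: cons(cons(Y, W), branch(n, n, 2)) ≐ cons(X1, W),  branch(cons(2, 5), branch(n, d, d), cons(true, n)) ≐ Y,  cons(U, L) ≐ cons(cons(Y, Y), n).
Decompose cons/2: cons(Y, W) ≐ X1,  branch(n, n, 2) ≐ W.
Bind X1 := cons(Y, W); no other remaining equation mentions X1.
Bind W := branch(n, n, 2); no other remaining equation mentions W. Substituting into the earlier binding gives X1 := cons(Y, branch(n, n, 2)).
Bind Y := branch(cons(2, 5), branch(n, d, d), cons(true, n)); substituting into the remaining equation gives: cons(U, L) ≐ cons(cons(branch(cons(2, 5), branch(n, d, d), cons(true, n)), branch(cons(2, 5), branch(n, d, d), cons(true, n))), n). Substituting into the earlier binding gives X1 := cons(branch(cons(2, 5), branch(n, d, d), cons(true, n)), branch(n, n, 2)).
Decompose cons/2: U ≐ cons(branch(cons(2, 5), branch(n, d, d), cons(true, n)), branch(cons(2, 5), branch(n, d, d), cons(true, n))),  L ≐ n.
Bind U := cons(branch(cons(2, 5), branch(n, d, d), cons(true, n)), branch(cons(2, 5), branch(n, d, d), cons(true, n))); no other remaining equation mentions U.
Bind L := n.
MGU = { X1 -> cons(branch(cons(2, 5), branch(n, d, d), cons(true, n)), branch(n, n, 2)), W -> branch(n, n, 2), Y -> branch(cons(2, 5), branch(n, d, d), cons(true, n)), U -> cons(branch(cons(2, 5), branch(n, d, d), cons(true, n)), branch(cons(2, 5), branch(n, d, d), cons(true, n))), L -> n }, so X1 -> cons(branch(cons(2, 5), branch(n, d, d), cons(true, n)), branch(n, n, 2)).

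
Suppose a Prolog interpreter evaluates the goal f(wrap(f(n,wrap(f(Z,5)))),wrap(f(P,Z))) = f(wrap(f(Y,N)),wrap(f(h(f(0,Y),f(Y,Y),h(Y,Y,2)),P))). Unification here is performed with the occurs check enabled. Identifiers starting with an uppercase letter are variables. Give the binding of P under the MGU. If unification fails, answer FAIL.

Decompose f/2: wrap(f(n,wrap(f(Z,5)))) = wrap(f(Y,N)),  wrap(f(P,Z)) = wrap(f(h(f(0,Y),f(Y,Y),h(Y,Y,2)),P)).
Decompose wrap/1: f(n,wrap(f(Z,5))) = f(Y,N).
Decompose f/2: n = Y,  wrap(f(Z,5)) = N.
Bind Y := n; substituting into the one remaining equation that mentions Y gives: wrap(f(P,Z)) = wrap(f(h(f(0,n),f(n,n),h(n,n,2)),P)).
Bind N := wrap(f(Z,5)); no other remaining equation mentions N.
Decompose wrap/1: f(P,Z) = f(h(f(0,n),f(n,n),h(n,n,2)),P).
Decompose f/2: P = h(f(0,n),f(n,n),h(n,n,2)),  Z = P.
Bind P := h(f(0,n),f(n,n),h(n,n,2)); substituting into the remaining equation gives: Z = h(f(0,n),f(n,n),h(n,n,2)).
Bind Z := h(f(0,n),f(n,n),h(n,n,2)). Substituting into the earlier binding gives N := wrap(f(h(f(0,n),f(n,n),h(n,n,2)),5)).
MGU = { Y = n, N = wrap(f(h(f(0,n),f(n,n),h(n,n,2)),5)), P = h(f(0,n),f(n,n),h(n,n,2)), Z = h(f(0,n),f(n,n),h(n,n,2)) }, so P = h(f(0,n),f(n,n),h(n,n,2)).

h(f(0,n),f(n,n),h(n,n,2))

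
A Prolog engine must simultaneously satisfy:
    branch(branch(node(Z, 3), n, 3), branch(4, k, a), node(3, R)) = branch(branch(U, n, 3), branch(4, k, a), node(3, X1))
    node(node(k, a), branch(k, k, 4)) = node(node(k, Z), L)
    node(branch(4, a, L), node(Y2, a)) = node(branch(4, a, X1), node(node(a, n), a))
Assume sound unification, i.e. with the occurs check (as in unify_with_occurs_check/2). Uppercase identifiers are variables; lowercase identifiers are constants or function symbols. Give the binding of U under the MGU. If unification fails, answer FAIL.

Decompose branch/3: branch(node(Z, 3), n, 3) = branch(U, n, 3),  branch(4, k, a) = branch(4, k, a),  node(3, R) = node(3, X1).
Decompose branch/3: node(Z, 3) = U,  n = n,  3 = 3.
Bind U := node(Z, 3); no other remaining equation mentions U.
Delete trivial equation n = n.
Delete trivial equation 3 = 3.
Delete trivial equation branch(4, k, a) = branch(4, k, a).
Decompose node/2: 3 = 3,  R = X1.
Delete trivial equation 3 = 3.
Bind R := X1; no other remaining equation mentions R.
Decompose node/2: node(k, a) = node(k, Z),  branch(k, k, 4) = L.
Decompose node/2: k = k,  a = Z.
Delete trivial equation k = k.
Bind Z := a; no other remaining equation mentions Z. Substituting into the earlier binding gives U := node(a, 3).
Bind L := branch(k, k, 4); substituting into the remaining equation gives: node(branch(4, a, branch(k, k, 4)), node(Y2, a)) = node(branch(4, a, X1), node(node(a, n), a)).
Decompose node/2: branch(4, a, branch(k, k, 4)) = branch(4, a, X1),  node(Y2, a) = node(node(a, n), a).
Decompose branch/3: 4 = 4,  a = a,  branch(k, k, 4) = X1.
Delete trivial equation 4 = 4.
Delete trivial equation a = a.
Bind X1 := branch(k, k, 4); no other remaining equation mentions X1. Substituting into the earlier binding gives R := branch(k, k, 4).
Decompose node/2: Y2 = node(a, n),  a = a.
Bind Y2 := node(a, n); no other remaining equation mentions Y2.
Delete trivial equation a = a.
MGU = { U = node(a, 3), R = branch(k, k, 4), Z = a, L = branch(k, k, 4), X1 = branch(k, k, 4), Y2 = node(a, n) }, so U = node(a, 3).

node(a, 3)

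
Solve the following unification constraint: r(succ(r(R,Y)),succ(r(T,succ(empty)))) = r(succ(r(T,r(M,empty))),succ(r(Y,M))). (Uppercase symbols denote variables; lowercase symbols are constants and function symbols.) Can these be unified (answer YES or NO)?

YES

Decompose r/2: succ(r(R,Y)) = succ(r(T,r(M,empty))),  succ(r(T,succ(empty))) = succ(r(Y,M)).
Decompose succ/1: r(R,Y) = r(T,r(M,empty)).
Decompose r/2: R = T,  Y = r(M,empty).
Bind R := T; no other remaining equation mentions R.
Bind Y := r(M,empty); substituting into the remaining equation gives: succ(r(T,succ(empty))) = succ(r(r(M,empty),M)).
Decompose succ/1: r(T,succ(empty)) = r(r(M,empty),M).
Decompose r/2: T = r(M,empty),  succ(empty) = M.
Bind T := r(M,empty); no other remaining equation mentions T. Substituting into the earlier binding gives R := r(M,empty).
Bind M := succ(empty). Substituting into the earlier bindings gives R := r(succ(empty),empty), Y := r(succ(empty),empty), T := r(succ(empty),empty).
No equations remain and no clash or occurs-check failure arose, so a unifier exists.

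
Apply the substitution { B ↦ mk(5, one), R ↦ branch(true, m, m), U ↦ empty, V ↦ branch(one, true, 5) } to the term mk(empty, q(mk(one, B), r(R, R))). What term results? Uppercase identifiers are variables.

mk(empty, q(mk(one, mk(5, one)), r(branch(true, m, m), branch(true, m, m))))

Replace each occurrence of B with mk(5, one).
Replace each occurrence of R with branch(true, m, m).
Result: mk(empty, q(mk(one, mk(5, one)), r(branch(true, m, m), branch(true, m, m)))).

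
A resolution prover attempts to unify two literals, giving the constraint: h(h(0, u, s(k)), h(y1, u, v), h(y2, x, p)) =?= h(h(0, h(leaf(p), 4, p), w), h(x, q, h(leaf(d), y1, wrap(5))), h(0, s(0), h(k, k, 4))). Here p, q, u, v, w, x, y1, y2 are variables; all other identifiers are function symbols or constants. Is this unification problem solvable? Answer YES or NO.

YES

Decompose h/3: h(0, u, s(k)) =?= h(0, h(leaf(p), 4, p), w),  h(y1, u, v) =?= h(x, q, h(leaf(d), y1, wrap(5))),  h(y2, x, p) =?= h(0, s(0), h(k, k, 4)).
Decompose h/3: 0 =?= 0,  u =?= h(leaf(p), 4, p),  s(k) =?= w.
Delete trivial equation 0 =?= 0.
Bind u := h(leaf(p), 4, p); substituting into the one remaining equation that mentions u gives: h(y1, h(leaf(p), 4, p), v) =?= h(x, q, h(leaf(d), y1, wrap(5))).
Bind w := s(k); no other remaining equation mentions w.
Decompose h/3: y1 =?= x,  h(leaf(p), 4, p) =?= q,  v =?= h(leaf(d), y1, wrap(5)).
Bind y1 := x; substituting into the one remaining equation that mentions y1 gives: v =?= h(leaf(d), x, wrap(5)).
Bind q := h(leaf(p), 4, p); no other remaining equation mentions q.
Bind v := h(leaf(d), x, wrap(5)); no other remaining equation mentions v.
Decompose h/3: y2 =?= 0,  x =?= s(0),  p =?= h(k, k, 4).
Bind y2 := 0; no other remaining equation mentions y2.
Bind x := s(0); no other remaining equation mentions x. Substituting into the earlier bindings gives y1 := s(0), v := h(leaf(d), s(0), wrap(5)).
Bind p := h(k, k, 4). Substituting into the earlier bindings gives u := h(leaf(h(k, k, 4)), 4, h(k, k, 4)), q := h(leaf(h(k, k, 4)), 4, h(k, k, 4)).
No equations remain and no clash or occurs-check failure arose, so a unifier exists.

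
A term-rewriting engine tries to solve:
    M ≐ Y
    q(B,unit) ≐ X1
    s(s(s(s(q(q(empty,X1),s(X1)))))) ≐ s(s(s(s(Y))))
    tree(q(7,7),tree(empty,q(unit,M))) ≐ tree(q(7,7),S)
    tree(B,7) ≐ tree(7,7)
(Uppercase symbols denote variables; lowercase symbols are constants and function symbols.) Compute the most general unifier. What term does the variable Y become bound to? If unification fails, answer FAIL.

Bind M := Y; substituting into the one remaining equation that mentions M gives: tree(q(7,7),tree(empty,q(unit,Y))) ≐ tree(q(7,7),S).
Bind X1 := q(B,unit); substituting into the one remaining equation that mentions X1 gives: s(s(s(s(q(q(empty,q(B,unit)),s(q(B,unit))))))) ≐ s(s(s(s(Y)))).
Decompose s/1: s(s(s(q(q(empty,q(B,unit)),s(q(B,unit)))))) ≐ s(s(s(Y))).
Decompose s/1: s(s(q(q(empty,q(B,unit)),s(q(B,unit))))) ≐ s(s(Y)).
Decompose s/1: s(q(q(empty,q(B,unit)),s(q(B,unit)))) ≐ s(Y).
Decompose s/1: q(q(empty,q(B,unit)),s(q(B,unit))) ≐ Y.
Bind Y := q(q(empty,q(B,unit)),s(q(B,unit))); substituting into the one remaining equation that mentions Y gives: tree(q(7,7),tree(empty,q(unit,q(q(empty,q(B,unit)),s(q(B,unit)))))) ≐ tree(q(7,7),S). Substituting into the earlier binding gives M := q(q(empty,q(B,unit)),s(q(B,unit))).
Decompose tree/2: q(7,7) ≐ q(7,7),  tree(empty,q(unit,q(q(empty,q(B,unit)),s(q(B,unit))))) ≐ S.
Delete trivial equation q(7,7) ≐ q(7,7).
Bind S := tree(empty,q(unit,q(q(empty,q(B,unit)),s(q(B,unit))))); no other remaining equation mentions S.
Decompose tree/2: B ≐ 7,  7 ≐ 7.
Bind B := 7; no other remaining equation mentions B. Substituting into the earlier bindings gives M := q(q(empty,q(7,unit)),s(q(7,unit))), X1 := q(7,unit), Y := q(q(empty,q(7,unit)),s(q(7,unit))), S := tree(empty,q(unit,q(q(empty,q(7,unit)),s(q(7,unit))))).
Delete trivial equation 7 ≐ 7.
MGU = { M -> q(q(empty,q(7,unit)),s(q(7,unit))), X1 -> q(7,unit), Y -> q(q(empty,q(7,unit)),s(q(7,unit))), S -> tree(empty,q(unit,q(q(empty,q(7,unit)),s(q(7,unit))))), B -> 7 }, so Y -> q(q(empty,q(7,unit)),s(q(7,unit))).

q(q(empty,q(7,unit)),s(q(7,unit)))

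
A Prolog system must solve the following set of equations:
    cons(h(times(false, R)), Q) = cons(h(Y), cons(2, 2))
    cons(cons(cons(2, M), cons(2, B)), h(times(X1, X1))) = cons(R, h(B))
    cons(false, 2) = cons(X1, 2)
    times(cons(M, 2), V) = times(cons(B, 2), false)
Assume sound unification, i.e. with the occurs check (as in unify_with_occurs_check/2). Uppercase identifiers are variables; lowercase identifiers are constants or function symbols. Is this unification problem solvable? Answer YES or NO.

Decompose cons/2: h(times(false, R)) = h(Y),  Q = cons(2, 2).
Decompose h/1: times(false, R) = Y.
Bind Y := times(false, R); no other remaining equation mentions Y.
Bind Q := cons(2, 2); no other remaining equation mentions Q.
Decompose cons/2: cons(cons(2, M), cons(2, B)) = R,  h(times(X1, X1)) = h(B).
Bind R := cons(cons(2, M), cons(2, B)); no other remaining equation mentions R. Substituting into the earlier binding gives Y := times(false, cons(cons(2, M), cons(2, B))).
Decompose h/1: times(X1, X1) = B.
Bind B := times(X1, X1); substituting into the one remaining equation that mentions B gives: times(cons(M, 2), V) = times(cons(times(X1, X1), 2), false). Substituting into the earlier bindings gives Y := times(false, cons(cons(2, M), cons(2, times(X1, X1)))), R := cons(cons(2, M), cons(2, times(X1, X1))).
Decompose cons/2: false = X1,  2 = 2.
Bind X1 := false; substituting into the one remaining equation that mentions X1 gives: times(cons(M, 2), V) = times(cons(times(false, false), 2), false). Substituting into the earlier bindings gives Y := times(false, cons(cons(2, M), cons(2, times(false, false)))), R := cons(cons(2, M), cons(2, times(false, false))), B := times(false, false).
Delete trivial equation 2 = 2.
Decompose times/2: cons(M, 2) = cons(times(false, false), 2),  V = false.
Decompose cons/2: M = times(false, false),  2 = 2.
Bind M := times(false, false); no other remaining equation mentions M. Substituting into the earlier bindings gives Y := times(false, cons(cons(2, times(false, false)), cons(2, times(false, false)))), R := cons(cons(2, times(false, false)), cons(2, times(false, false))).
Delete trivial equation 2 = 2.
Bind V := false.
No equations remain and no clash or occurs-check failure arose, so a unifier exists.

YES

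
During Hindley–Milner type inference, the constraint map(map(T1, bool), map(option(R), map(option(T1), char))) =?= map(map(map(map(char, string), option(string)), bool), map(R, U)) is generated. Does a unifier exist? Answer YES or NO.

NO

Decompose map/2: map(T1, bool) =?= map(map(map(char, string), option(string)), bool),  map(option(R), map(option(T1), char)) =?= map(R, U).
Decompose map/2: T1 =?= map(map(char, string), option(string)),  bool =?= bool.
Bind T1 := map(map(char, string), option(string)); substituting into the one remaining equation that mentions T1 gives: map(option(R), map(option(map(map(char, string), option(string))), char)) =?= map(R, U).
Delete trivial equation bool =?= bool.
Decompose map/2: option(R) =?= R,  map(option(map(map(char, string), option(string))), char) =?= U.
Occurs check fails: R occurs in option(R); the equation R =?= option(R) has no finite solution.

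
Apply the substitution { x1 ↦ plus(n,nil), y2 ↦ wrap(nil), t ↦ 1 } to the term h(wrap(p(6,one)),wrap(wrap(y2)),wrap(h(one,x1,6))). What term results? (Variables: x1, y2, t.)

Replace each occurrence of x1 with plus(n,nil).
Replace each occurrence of y2 with wrap(nil).
Result: h(wrap(p(6,one)),wrap(wrap(wrap(nil))),wrap(h(one,plus(n,nil),6))).

h(wrap(p(6,one)),wrap(wrap(wrap(nil))),wrap(h(one,plus(n,nil),6)))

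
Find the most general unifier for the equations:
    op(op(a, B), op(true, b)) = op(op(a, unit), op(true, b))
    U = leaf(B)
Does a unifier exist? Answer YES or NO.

YES

Decompose op/2: op(a, B) = op(a, unit),  op(true, b) = op(true, b).
Decompose op/2: a = a,  B = unit.
Delete trivial equation a = a.
Bind B := unit; substituting into the one remaining equation that mentions B gives: U = leaf(unit).
Delete trivial equation op(true, b) = op(true, b).
Bind U := leaf(unit).
No equations remain and no clash or occurs-check failure arose, so a unifier exists.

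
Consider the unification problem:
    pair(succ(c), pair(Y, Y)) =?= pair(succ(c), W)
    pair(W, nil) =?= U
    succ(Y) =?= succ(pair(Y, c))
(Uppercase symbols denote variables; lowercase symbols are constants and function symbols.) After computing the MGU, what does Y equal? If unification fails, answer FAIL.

Decompose pair/2: succ(c) =?= succ(c),  pair(Y, Y) =?= W.
Delete trivial equation succ(c) =?= succ(c).
Bind W := pair(Y, Y); substituting into the one remaining equation that mentions W gives: pair(pair(Y, Y), nil) =?= U.
Bind U := pair(pair(Y, Y), nil); no other remaining equation mentions U.
Decompose succ/1: Y =?= pair(Y, c).
Occurs check fails: Y occurs in pair(Y, c); the equation Y =?= pair(Y, c) has no finite solution.

FAIL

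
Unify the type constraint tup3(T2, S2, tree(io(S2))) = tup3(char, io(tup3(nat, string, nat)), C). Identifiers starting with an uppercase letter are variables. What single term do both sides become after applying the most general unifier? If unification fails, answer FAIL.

Decompose tup3/3: T2 = char,  S2 = io(tup3(nat, string, nat)),  tree(io(S2)) = C.
Bind T2 := char; no other remaining equation mentions T2.
Bind S2 := io(tup3(nat, string, nat)); substituting into the remaining equation gives: tree(io(io(tup3(nat, string, nat)))) = C.
Bind C := tree(io(io(tup3(nat, string, nat)))).
Applying the MGU to either side gives tup3(char, io(tup3(nat, string, nat)), tree(io(io(tup3(nat, string, nat))))).

tup3(char, io(tup3(nat, string, nat)), tree(io(io(tup3(nat, string, nat)))))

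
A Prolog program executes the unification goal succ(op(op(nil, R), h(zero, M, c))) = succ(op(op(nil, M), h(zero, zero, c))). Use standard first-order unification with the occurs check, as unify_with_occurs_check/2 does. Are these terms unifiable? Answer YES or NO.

YES

Decompose succ/1: op(op(nil, R), h(zero, M, c)) = op(op(nil, M), h(zero, zero, c)).
Decompose op/2: op(nil, R) = op(nil, M),  h(zero, M, c) = h(zero, zero, c).
Decompose op/2: nil = nil,  R = M.
Delete trivial equation nil = nil.
Bind R := M; no other remaining equation mentions R.
Decompose h/3: zero = zero,  M = zero,  c = c.
Delete trivial equation zero = zero.
Bind M := zero; no other remaining equation mentions M. Substituting into the earlier binding gives R := zero.
Delete trivial equation c = c.
No equations remain and no clash or occurs-check failure arose, so a unifier exists.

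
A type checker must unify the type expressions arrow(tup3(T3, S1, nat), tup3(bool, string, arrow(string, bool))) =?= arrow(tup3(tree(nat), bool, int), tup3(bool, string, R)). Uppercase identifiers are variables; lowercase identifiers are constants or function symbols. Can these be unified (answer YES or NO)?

NO

Decompose arrow/2: tup3(T3, S1, nat) =?= tup3(tree(nat), bool, int),  tup3(bool, string, arrow(string, bool)) =?= tup3(bool, string, R).
Decompose tup3/3: T3 =?= tree(nat),  S1 =?= bool,  nat =?= int.
Bind T3 := tree(nat); no other remaining equation mentions T3.
Bind S1 := bool; no other remaining equation mentions S1.
Clash: constants nat and int differ; no unifier exists.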